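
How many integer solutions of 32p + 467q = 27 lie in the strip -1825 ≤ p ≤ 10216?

gcd(467, 32) = 1  (467 = 14*32 + 19, 32 = 1*19 + 13, 19 = 1*13 + 6, 13 = 2*6 + 1, 6 = 6*1).
Back-substituting, 32*(73) + 467*(-5) = 1.
Scale by 27: particular solution (1971, -135); reduce p mod 467: (103, -7).
General solution: p = 103 + 467t, q = -7 - 32t for integer t.
-1825 ≤ 103 + 467t ≤ 10216 gives t ∈ [-4, 21], which is 26 values.

26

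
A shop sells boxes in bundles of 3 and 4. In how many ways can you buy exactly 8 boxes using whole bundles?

Need nonnegative integers with 3j + 4k = 8.
gcd(3, 4) = 1, and 3·(-1) + 4·(1) = 1.
So (j₀, k₀) = (-8, 8); general j = -8 + 4t, k = 8 - 3t.
j ≥ 0 ⇒ t ≥ 2; k ≥ 0 ⇒ t ≤ 2. That's 1 value of t.

1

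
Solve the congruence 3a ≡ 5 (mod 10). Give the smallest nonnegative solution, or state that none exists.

gcd(10, 3) = 1.
1 divides 5, so solutions exist.
By Bézout, 3*(-3) + 10*(1) = 1.
So 3*(-3) ≡ 1 (mod 10); multiply by 5: a ≡ -15 (mod 10).
Smallest nonnegative: a = -15 mod 10 = 5.

5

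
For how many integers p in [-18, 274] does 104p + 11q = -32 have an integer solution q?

27

gcd(104, 11):
  104 = 9·11 + 5
  11 = 2·5 + 1
  5 = 5·1
so gcd(104, 11) = 1.
Back-substitute for Bézout coefficients:
  1 = 11 - 2·5
  ... = 104·(-2) + 11·(19)
Scale by -32: particular solution (64, -608); reduce p mod 11: (9, -88).
General solution: p = 9 + 11t, q = -88 - 104t for integer t.
-18 ≤ 9 + 11t ≤ 274 gives t ∈ [-2, 24], which is 27 values.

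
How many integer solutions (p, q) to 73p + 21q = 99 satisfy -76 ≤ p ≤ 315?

19

gcd(73, 21) = 1.
By Bézout, 73*(-2) + 21*(7) = 1.
Particular solution: (12, -37).
General solution: p = 12 + 21t, q = -37 - 73t for integer t.
-76 ≤ 12 + 21t ≤ 315 gives t ∈ [-4, 14], which is 19 values.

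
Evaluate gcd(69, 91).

1

gcd(91, 69):
  91 = 1*69 + 22
  69 = 3*22 + 3
  22 = 7*3 + 1
  3 = 3*1
so gcd(91, 69) = 1.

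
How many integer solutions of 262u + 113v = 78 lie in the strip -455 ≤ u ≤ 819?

gcd(262, 113):
  262 = 2×113 + 36
  113 = 3×36 + 5
  36 = 7×5 + 1
  5 = 5×1
so gcd(262, 113) = 1.
Back-substitute for Bézout coefficients:
  1 = 36 - 7×5
  ... = 262×(22) + 113×(-51)
Scale by 78: particular solution (1716, -3978); reduce u mod 113: (21, -48).
General solution: u = 21 + 113t, v = -48 - 262t for integer t.
-455 ≤ 21 + 113t ≤ 819 gives t ∈ [-4, 7], which is 12 values.

12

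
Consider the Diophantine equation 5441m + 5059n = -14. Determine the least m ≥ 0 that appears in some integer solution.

3973

gcd(5441, 5059) = 1.
1 divides -14, so solutions exist.
By Bézout, 5441*(1523) + 5059*(-1638) = 1.
Scale by -14/1 = -14: (m₀, n₀) = (-21322, 22932).
General solution: m = -21322 + 5059t, n = 22932 - 5441t for integer t.
m ≥ 0: smallest is -21322 mod 5059 = 3973 (at t = 5), with n = -4273.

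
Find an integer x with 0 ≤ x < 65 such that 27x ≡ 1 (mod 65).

gcd(65, 27) = 1  (65 = 2×27 + 11, 27 = 2×11 + 5, 11 = 2×5 + 1, 5 = 5×1).
Back-substituting, 27×(-12) + 65×(5) = 1.
So 27×-12 ≡ 1 (mod 65), and -12 mod 65 = 53.

53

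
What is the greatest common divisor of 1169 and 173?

1

gcd(1169, 173):
  1169 = 6*173 + 131
  173 = 1*131 + 42
  131 = 3*42 + 5
  42 = 8*5 + 2
  5 = 2*2 + 1
  2 = 2*1
so gcd(1169, 173) = 1.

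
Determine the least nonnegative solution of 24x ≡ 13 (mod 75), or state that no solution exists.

no solution

gcd(75, 24) = 3  (75 = 3×24 + 3, 24 = 8×3).
3 does not divide 13, so the congruence has no solution.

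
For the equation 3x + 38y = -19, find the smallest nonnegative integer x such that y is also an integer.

19

gcd(38, 3) = 1  (38 = 12×3 + 2, 3 = 1×2 + 1, 2 = 2×1).
1 divides -19, so solutions exist.
Back-substituting, 3×(13) + 38×(-1) = 1.
Scale by -19/1 = -19: (x₀, y₀) = (-247, 19).
General solution: x = -247 + 38t, y = 19 - 3t for integer t.
x ≥ 0: smallest is -247 mod 38 = 19 (at t = 7), with y = -2.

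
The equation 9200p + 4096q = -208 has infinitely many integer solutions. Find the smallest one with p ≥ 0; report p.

77

gcd(9200, 4096):
  9200 = 2·4096 + 1008
  4096 = 4·1008 + 64
  1008 = 15·64 + 48
  64 = 1·48 + 16
  48 = 3·16
so gcd(9200, 4096) = 16.
16 divides -208, so solutions exist.
Back-substitute for Bézout coefficients:
  16 = 64 - 1·48
  ... = 9200·(-65) + 4096·(146)
Scale by -208/16 = -13: (p₀, q₀) = (845, -1898).
General solution: p = 845 + 256t, q = -1898 - 575t for integer t.
p ≥ 0: smallest is 845 mod 256 = 77 (at t = -3), with q = -173.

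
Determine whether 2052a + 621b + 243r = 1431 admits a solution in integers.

gcd(2052, 621):
  2052 = 3·621 + 189
  621 = 3·189 + 54
  189 = 3·54 + 27
  54 = 2·27
so gcd(2052, 621) = 27.
gcd(27, 243) = 27.
27 divides 1431, so integer solutions exist.

yes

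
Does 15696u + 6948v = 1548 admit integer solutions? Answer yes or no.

gcd(15696, 6948) = 36  (15696 = 2·6948 + 1800, 6948 = 3·1800 + 1548, 1800 = 1·1548 + 252, 1548 = 6·252 + 36, 252 = 7·36).
36 divides 1548, so integer solutions exist.

yes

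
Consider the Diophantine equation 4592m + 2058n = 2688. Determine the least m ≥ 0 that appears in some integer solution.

gcd(4592, 2058):
  4592 = 2×2058 + 476
  2058 = 4×476 + 154
  476 = 3×154 + 14
  154 = 11×14
so gcd(4592, 2058) = 14.
14 divides 2688, so solutions exist.
Back-substitute for Bézout coefficients:
  14 = 476 - 3×154
  ... = 4592×(13) + 2058×(-29)
Scale by 2688/14 = 192: (m₀, n₀) = (2496, -5568).
General solution: m = 2496 + 147t, n = -5568 - 328t for integer t.
m ≥ 0: smallest is 2496 mod 147 = 144 (at t = -16), with n = -320.

144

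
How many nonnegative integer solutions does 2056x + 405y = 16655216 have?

20

gcd(2056, 405) = 1.
By Bézout, 2056×(196) + 405×(-995) = 1.
One solution: (26, 40992).
General: x = 26 + 405t, y = 40992 - 2056t.
x ≥ 0 ⇒ t ≥ 0; y ≥ 0 ⇒ t ≤ 19. So t ∈ [0, 19]: 20 solutions.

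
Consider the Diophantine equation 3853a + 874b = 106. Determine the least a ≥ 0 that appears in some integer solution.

534

gcd(3853, 874) = 1.
1 divides 106, so solutions exist.
By Bézout, 3853*(71) + 874*(-313) = 1.
Scale by 106/1 = 106: (a₀, b₀) = (7526, -33178).
General solution: a = 7526 + 874t, b = -33178 - 3853t for integer t.
a ≥ 0: smallest is 7526 mod 874 = 534 (at t = -8), with b = -2354.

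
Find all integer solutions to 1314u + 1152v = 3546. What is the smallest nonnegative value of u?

gcd(1314, 1152):
  1314 = 1·1152 + 162
  1152 = 7·162 + 18
  162 = 9·18
so gcd(1314, 1152) = 18.
18 divides 3546, so solutions exist.
Back-substitute for Bézout coefficients:
  18 = 1152 - 7·162
  ... = 1314·(-7) + 1152·(8)
Scale by 3546/18 = 197: (u₀, v₀) = (-1379, 1576).
General solution: u = -1379 + 64t, v = 1576 - 73t for integer t.
u ≥ 0: smallest is -1379 mod 64 = 29 (at t = 22), with v = -30.

29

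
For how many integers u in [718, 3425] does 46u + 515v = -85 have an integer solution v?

5

gcd(515, 46) = 1  (515 = 11·46 + 9, 46 = 5·9 + 1, 9 = 9·1).
Back-substituting, 46·(56) + 515·(-5) = 1.
Scale by -85: particular solution (-4760, 425); reduce u mod 515: (390, -35).
General solution: u = 390 + 515t, v = -35 - 46t for integer t.
718 ≤ 390 + 515t ≤ 3425 gives t ∈ [1, 5], which is 5 values.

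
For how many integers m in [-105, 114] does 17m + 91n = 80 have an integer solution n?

3

gcd(91, 17) = 1  (91 = 5·17 + 6, 17 = 2·6 + 5, 6 = 1·5 + 1, 5 = 5·1).
Back-substituting, 17·(-16) + 91·(3) = 1.
Scale by 80: particular solution (-1280, 240); reduce m mod 91: (85, -15).
General solution: m = 85 + 91t, n = -15 - 17t for integer t.
-105 ≤ 85 + 91t ≤ 114 gives t ∈ [-2, 0], which is 3 values.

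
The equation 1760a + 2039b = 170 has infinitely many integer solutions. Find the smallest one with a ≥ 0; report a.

1958

gcd(2039, 1760) = 1  (2039 = 1×1760 + 279, 1760 = 6×279 + 86, 279 = 3×86 + 21, 86 = 4×21 + 2, 21 = 10×2 + 1, 2 = 2×1).
1 divides 170, so solutions exist.
Back-substituting, 1760×(-972) + 2039×(839) = 1.
Scale by 170/1 = 170: (a₀, b₀) = (-165240, 142630).
General solution: a = -165240 + 2039t, b = 142630 - 1760t for integer t.
a ≥ 0: smallest is -165240 mod 2039 = 1958 (at t = 82), with b = -1690.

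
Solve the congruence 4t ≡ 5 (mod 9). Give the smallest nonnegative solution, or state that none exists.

8

gcd(9, 4):
  9 = 2*4 + 1
  4 = 4*1
so gcd(9, 4) = 1.
1 divides 5, so solutions exist.
Back-substitute for Bézout coefficients:
  1 = 9 - 2*4
  ... = 4*(-2) + 9*(1)
So 4*(-2) ≡ 1 (mod 9); multiply by 5: t ≡ -10 (mod 9).
Smallest nonnegative: t = -10 mod 9 = 8.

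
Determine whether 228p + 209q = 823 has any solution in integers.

gcd(228, 209) = 19  (228 = 1*209 + 19, 209 = 11*19).
19 does not divide 823 (remainder 6), so no integer solutions.

no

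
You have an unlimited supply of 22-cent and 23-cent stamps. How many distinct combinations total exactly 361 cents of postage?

Need nonnegative integers with 22j + 23k = 361.
gcd(22, 23) = 1, and 22·(-1) + 23·(1) = 1.
So (j₀, k₀) = (-361, 361); general j = -361 + 23t, k = 361 - 22t.
j ≥ 0 ⇒ t ≥ 16; k ≥ 0 ⇒ t ≤ 16. That's 1 value of t.

1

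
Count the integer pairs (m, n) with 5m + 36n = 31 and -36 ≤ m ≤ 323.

gcd(36, 5):
  36 = 7·5 + 1
  5 = 5·1
so gcd(36, 5) = 1.
Back-substitute for Bézout coefficients:
  1 = 36 - 7·5
  ... = 5·(-7) + 36·(1)
Scale by 31: particular solution (-217, 31); reduce m mod 36: (35, -4).
General solution: m = 35 + 36t, n = -4 - 5t for integer t.
-36 ≤ 35 + 36t ≤ 323 gives t ∈ [-1, 8], which is 10 values.

10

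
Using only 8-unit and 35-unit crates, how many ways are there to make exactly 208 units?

Need nonnegative integers with 8j + 35k = 208.
gcd(8, 35) = 1, and 8·(-13) + 35·(3) = 1.
So (j₀, k₀) = (-2704, 624); general j = -2704 + 35t, k = 624 - 8t.
j ≥ 0 ⇒ t ≥ 78; k ≥ 0 ⇒ t ≤ 78. That's 1 value of t.

1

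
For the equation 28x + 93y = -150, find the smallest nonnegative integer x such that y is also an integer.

gcd(93, 28):
  93 = 3*28 + 9
  28 = 3*9 + 1
  9 = 9*1
so gcd(93, 28) = 1.
1 divides -150, so solutions exist.
Back-substitute for Bézout coefficients:
  1 = 28 - 3*9
  ... = 28*(10) + 93*(-3)
Scale by -150/1 = -150: (x₀, y₀) = (-1500, 450).
General solution: x = -1500 + 93t, y = 450 - 28t for integer t.
x ≥ 0: smallest is -1500 mod 93 = 81 (at t = 17), with y = -26.

81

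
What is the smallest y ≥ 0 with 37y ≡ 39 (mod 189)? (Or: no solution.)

93

gcd(189, 37):
  189 = 5·37 + 4
  37 = 9·4 + 1
  4 = 4·1
so gcd(189, 37) = 1.
1 divides 39, so solutions exist.
Back-substitute for Bézout coefficients:
  1 = 37 - 9·4
  ... = 37·(46) + 189·(-9)
So 37·(46) ≡ 1 (mod 189); multiply by 39: y ≡ 1794 (mod 189).
Smallest nonnegative: y = 1794 mod 189 = 93.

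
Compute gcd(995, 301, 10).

1

gcd(995, 301):
  995 = 3*301 + 92
  301 = 3*92 + 25
  92 = 3*25 + 17
  25 = 1*17 + 8
  17 = 2*8 + 1
  8 = 8*1
so gcd(995, 301) = 1.
gcd(1, 10) = 1.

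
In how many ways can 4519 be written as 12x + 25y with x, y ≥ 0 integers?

gcd(25, 12):
  25 = 2*12 + 1
  12 = 12*1
so gcd(25, 12) = 1.
Back-substitute for Bézout coefficients:
  1 = 25 - 2*12
  ... = 12*(-2) + 25*(1)
Scale by 4519: one solution is (-9038, 4519). Reduce x mod 25: (12, 175).
General: x = 12 + 25t, y = 175 - 12t.
x ≥ 0 ⇒ t ≥ 0; y ≥ 0 ⇒ t ≤ 14. So t ∈ [0, 14]: 15 solutions.

15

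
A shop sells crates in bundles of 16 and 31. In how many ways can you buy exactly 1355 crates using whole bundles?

Need nonnegative integers with 16j + 31k = 1355.
gcd(16, 31) = 1, and 16·(2) + 31·(-1) = 1.
So (j₀, k₀) = (2710, -1355); general j = 2710 + 31t, k = -1355 - 16t.
j ≥ 0 ⇒ t ≥ -87; k ≥ 0 ⇒ t ≤ -85. That's 3 values of t.

3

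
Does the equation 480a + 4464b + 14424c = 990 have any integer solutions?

gcd(4464, 480) = 48  (4464 = 9*480 + 144, 480 = 3*144 + 48, 144 = 3*48).
gcd(48, 14424) = 24.
24 does not divide 990 (remainder 6), so no integer solutions.

no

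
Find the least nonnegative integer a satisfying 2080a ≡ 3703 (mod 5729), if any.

gcd(5729, 2080) = 1  (5729 = 2*2080 + 1569, 2080 = 1*1569 + 511, 1569 = 3*511 + 36, 511 = 14*36 + 7, 36 = 5*7 + 1, 7 = 7*1).
1 divides 3703, so solutions exist.
Back-substituting, 2080*(-796) + 5729*(289) = 1.
So 2080*(-796) ≡ 1 (mod 5729); multiply by 3703: a ≡ -2947588 (mod 5729).
Smallest nonnegative: a = -2947588 mod 5729 = 2847.

2847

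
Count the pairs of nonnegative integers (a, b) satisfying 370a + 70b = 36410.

gcd(370, 70):
  370 = 5·70 + 20
  70 = 3·20 + 10
  20 = 2·10
so gcd(370, 70) = 10.
Back-substitute for Bézout coefficients:
  10 = 70 - 3·20
  ... = 370·(-3) + 70·(16)
Scale by 3641: one solution is (-10923, 58256). Reduce a mod 7: (4, 499).
General: a = 4 + 7t, b = 499 - 37t.
a ≥ 0 ⇒ t ≥ 0; b ≥ 0 ⇒ t ≤ 13. So t ∈ [0, 13]: 14 solutions.

14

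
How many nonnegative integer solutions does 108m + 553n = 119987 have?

gcd(553, 108):
  553 = 5·108 + 13
  108 = 8·13 + 4
  13 = 3·4 + 1
  4 = 4·1
so gcd(553, 108) = 1.
Back-substitute for Bézout coefficients:
  1 = 13 - 3·4
  ... = 108·(-128) + 553·(25)
Scale by 119987: one solution is (-15358336, 2999675). Reduce m mod 553: (133, 191).
General: m = 133 + 553t, n = 191 - 108t.
m ≥ 0 ⇒ t ≥ 0; n ≥ 0 ⇒ t ≤ 1. So t ∈ [0, 1]: 2 solutions.

2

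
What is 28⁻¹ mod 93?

10

gcd(93, 28) = 1  (93 = 3*28 + 9, 28 = 3*9 + 1, 9 = 9*1).
Back-substituting, 28*(10) + 93*(-3) = 1.
So 28*10 ≡ 1 (mod 93), and 10 mod 93 = 10.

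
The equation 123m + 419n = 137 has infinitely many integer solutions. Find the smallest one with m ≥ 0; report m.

gcd(419, 123) = 1.
1 divides 137, so solutions exist.
By Bézout, 123*(-109) + 419*(32) = 1.
Scale by 137/1 = 137: (m₀, n₀) = (-14933, 4384).
General solution: m = -14933 + 419t, n = 4384 - 123t for integer t.
m ≥ 0: smallest is -14933 mod 419 = 151 (at t = 36), with n = -44.

151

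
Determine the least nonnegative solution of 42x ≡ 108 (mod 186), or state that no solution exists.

7

gcd(186, 42):
  186 = 4*42 + 18
  42 = 2*18 + 6
  18 = 3*6
so gcd(186, 42) = 6.
6 divides 108, so solutions exist.
Back-substitute for Bézout coefficients:
  6 = 42 - 2*18
  ... = 42*(9) + 186*(-2)
So 42*(9) ≡ 6 (mod 186); multiply by 18: x ≡ 162 (mod 31).
Smallest nonnegative: x = 162 mod 31 = 7.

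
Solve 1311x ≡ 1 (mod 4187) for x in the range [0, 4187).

gcd(4187, 1311) = 1.
By Bézout, 1311×(511) + 4187×(-160) = 1.
So 1311×511 ≡ 1 (mod 4187), and 511 mod 4187 = 511.

511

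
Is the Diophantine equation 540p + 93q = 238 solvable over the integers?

gcd(540, 93):
  540 = 5×93 + 75
  93 = 1×75 + 18
  75 = 4×18 + 3
  18 = 6×3
so gcd(540, 93) = 3.
3 does not divide 238 (remainder 1), so no integer solutions.

no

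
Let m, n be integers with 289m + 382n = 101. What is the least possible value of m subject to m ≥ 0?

gcd(382, 289) = 1.
1 divides 101, so solutions exist.
By Bézout, 289·(115) + 382·(-87) = 1.
Scale by 101/1 = 101: (m₀, n₀) = (11615, -8787).
General solution: m = 11615 + 382t, n = -8787 - 289t for integer t.
m ≥ 0: smallest is 11615 mod 382 = 155 (at t = -30), with n = -117.

155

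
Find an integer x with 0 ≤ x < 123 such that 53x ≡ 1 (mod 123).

gcd(123, 53) = 1.
By Bézout, 53*(-58) + 123*(25) = 1.
So 53*-58 ≡ 1 (mod 123), and -58 mod 123 = 65.

65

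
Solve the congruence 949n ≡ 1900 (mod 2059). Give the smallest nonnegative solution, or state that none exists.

1575

gcd(2059, 949) = 1.
1 divides 1900, so solutions exist.
By Bézout, 949×(-243) + 2059×(112) = 1.
So 949×(-243) ≡ 1 (mod 2059); multiply by 1900: n ≡ -461700 (mod 2059).
Smallest nonnegative: n = -461700 mod 2059 = 1575.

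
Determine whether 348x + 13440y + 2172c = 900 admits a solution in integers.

yes

gcd(13440, 348):
  13440 = 38*348 + 216
  348 = 1*216 + 132
  216 = 1*132 + 84
  132 = 1*84 + 48
  84 = 1*48 + 36
  48 = 1*36 + 12
  36 = 3*12
so gcd(13440, 348) = 12.
gcd(12, 2172) = 12.
12 divides 900, so integer solutions exist.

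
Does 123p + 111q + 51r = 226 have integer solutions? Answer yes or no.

no

gcd(123, 111):
  123 = 1*111 + 12
  111 = 9*12 + 3
  12 = 4*3
so gcd(123, 111) = 3.
gcd(3, 51) = 3.
3 does not divide 226 (remainder 1), so no integer solutions.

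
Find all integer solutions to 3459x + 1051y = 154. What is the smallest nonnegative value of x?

gcd(3459, 1051):
  3459 = 3*1051 + 306
  1051 = 3*306 + 133
  306 = 2*133 + 40
  133 = 3*40 + 13
  40 = 3*13 + 1
  13 = 13*1
so gcd(3459, 1051) = 1.
1 divides 154, so solutions exist.
Back-substitute for Bézout coefficients:
  1 = 40 - 3*13
  ... = 3459*(79) + 1051*(-260)
Scale by 154/1 = 154: (x₀, y₀) = (12166, -40040).
General solution: x = 12166 + 1051t, y = -40040 - 3459t for integer t.
x ≥ 0: smallest is 12166 mod 1051 = 605 (at t = -11), with y = -1991.

605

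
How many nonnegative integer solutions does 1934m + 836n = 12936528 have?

gcd(1934, 836) = 2.
By Bézout, 1934*(-67) + 836*(155) = 2.
One solution: (352, 14660).
General: m = 352 + 418t, n = 14660 - 967t.
m ≥ 0 ⇒ t ≥ 0; n ≥ 0 ⇒ t ≤ 15. So t ∈ [0, 15]: 16 solutions.

16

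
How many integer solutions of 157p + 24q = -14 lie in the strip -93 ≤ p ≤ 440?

22

gcd(157, 24):
  157 = 6*24 + 13
  24 = 1*13 + 11
  13 = 1*11 + 2
  11 = 5*2 + 1
  2 = 2*1
so gcd(157, 24) = 1.
Back-substitute for Bézout coefficients:
  1 = 11 - 5*2
  ... = 157*(-11) + 24*(72)
Scale by -14: particular solution (154, -1008); reduce p mod 24: (10, -66).
General solution: p = 10 + 24t, q = -66 - 157t for integer t.
-93 ≤ 10 + 24t ≤ 440 gives t ∈ [-4, 17], which is 22 values.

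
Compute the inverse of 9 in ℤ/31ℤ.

7

gcd(31, 9) = 1  (31 = 3*9 + 4, 9 = 2*4 + 1, 4 = 4*1).
Back-substituting, 9*(7) + 31*(-2) = 1.
So 9*7 ≡ 1 (mod 31), and 7 mod 31 = 7.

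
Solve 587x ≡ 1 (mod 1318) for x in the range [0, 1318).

1199

gcd(1318, 587):
  1318 = 2*587 + 144
  587 = 4*144 + 11
  144 = 13*11 + 1
  11 = 11*1
so gcd(1318, 587) = 1.
Back-substitute for Bézout coefficients:
  1 = 144 - 13*11
  ... = 587*(-119) + 1318*(53)
So 587*-119 ≡ 1 (mod 1318), and -119 mod 1318 = 1199.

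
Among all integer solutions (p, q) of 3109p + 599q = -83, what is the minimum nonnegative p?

gcd(3109, 599):
  3109 = 5*599 + 114
  599 = 5*114 + 29
  114 = 3*29 + 27
  29 = 1*27 + 2
  27 = 13*2 + 1
  2 = 2*1
so gcd(3109, 599) = 1.
1 divides -83, so solutions exist.
Back-substitute for Bézout coefficients:
  1 = 27 - 13*2
  ... = 3109*(289) + 599*(-1500)
Scale by -83/1 = -83: (p₀, q₀) = (-23987, 124500).
General solution: p = -23987 + 599t, q = 124500 - 3109t for integer t.
p ≥ 0: smallest is -23987 mod 599 = 572 (at t = 41), with q = -2969.

572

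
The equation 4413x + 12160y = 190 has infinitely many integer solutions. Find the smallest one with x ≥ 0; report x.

gcd(12160, 4413) = 1  (12160 = 2·4413 + 3334, 4413 = 1·3334 + 1079, 3334 = 3·1079 + 97, 1079 = 11·97 + 12, 97 = 8·12 + 1, 12 = 12·1).
1 divides 190, so solutions exist.
Back-substituting, 4413·(-1003) + 12160·(364) = 1.
Scale by 190/1 = 190: (x₀, y₀) = (-190570, 69160).
General solution: x = -190570 + 12160t, y = 69160 - 4413t for integer t.
x ≥ 0: smallest is -190570 mod 12160 = 3990 (at t = 16), with y = -1448.

3990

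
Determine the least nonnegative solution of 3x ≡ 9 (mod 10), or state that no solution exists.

gcd(10, 3) = 1.
1 divides 9, so solutions exist.
By Bézout, 3·(-3) + 10·(1) = 1.
So 3·(-3) ≡ 1 (mod 10); multiply by 9: x ≡ -27 (mod 10).
Smallest nonnegative: x = -27 mod 10 = 3.

3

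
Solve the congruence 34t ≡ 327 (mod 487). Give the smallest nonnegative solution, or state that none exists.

425

gcd(487, 34):
  487 = 14·34 + 11
  34 = 3·11 + 1
  11 = 11·1
so gcd(487, 34) = 1.
1 divides 327, so solutions exist.
Back-substitute for Bézout coefficients:
  1 = 34 - 3·11
  ... = 34·(43) + 487·(-3)
So 34·(43) ≡ 1 (mod 487); multiply by 327: t ≡ 14061 (mod 487).
Smallest nonnegative: t = 14061 mod 487 = 425.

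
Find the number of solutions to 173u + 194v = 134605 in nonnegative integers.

gcd(194, 173) = 1.
By Bézout, 173*(-37) + 194*(33) = 1.
One solution: (177, 536).
General: u = 177 + 194t, v = 536 - 173t.
u ≥ 0 ⇒ t ≥ 0; v ≥ 0 ⇒ t ≤ 3. So t ∈ [0, 3]: 4 solutions.

4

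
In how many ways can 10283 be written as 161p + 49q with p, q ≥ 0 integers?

gcd(161, 49) = 7.
By Bézout, 161*(-3) + 49*(10) = 7.
One solution: (3, 200).
General: p = 3 + 7t, q = 200 - 23t.
p ≥ 0 ⇒ t ≥ 0; q ≥ 0 ⇒ t ≤ 8. So t ∈ [0, 8]: 9 solutions.

9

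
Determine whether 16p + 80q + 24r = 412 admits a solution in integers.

gcd(80, 16) = 16  (80 = 5×16).
gcd(16, 24) = 8.
8 does not divide 412 (remainder 4), so no integer solutions.

no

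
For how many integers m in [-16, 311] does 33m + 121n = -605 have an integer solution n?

gcd(121, 33) = 11  (121 = 3*33 + 22, 33 = 1*22 + 11, 22 = 2*11).
Back-substituting, 33*(4) + 121*(-1) = 11.
Scale by -55: particular solution (-220, 55); reduce m mod 11: (0, -5).
General solution: m = 0 + 11t, n = -5 - 3t for integer t.
-16 ≤ 0 + 11t ≤ 311 gives t ∈ [-1, 28], which is 30 values.

30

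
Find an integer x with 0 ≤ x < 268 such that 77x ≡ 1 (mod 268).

gcd(268, 77) = 1.
By Bézout, 77*(-87) + 268*(25) = 1.
So 77*-87 ≡ 1 (mod 268), and -87 mod 268 = 181.

181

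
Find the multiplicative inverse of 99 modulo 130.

109

gcd(130, 99) = 1.
By Bézout, 99·(-21) + 130·(16) = 1.
So 99·-21 ≡ 1 (mod 130), and -21 mod 130 = 109.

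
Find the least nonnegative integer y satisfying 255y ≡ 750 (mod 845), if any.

gcd(845, 255):
  845 = 3×255 + 80
  255 = 3×80 + 15
  80 = 5×15 + 5
  15 = 3×5
so gcd(845, 255) = 5.
5 divides 750, so solutions exist.
Back-substitute for Bézout coefficients:
  5 = 80 - 5×15
  ... = 255×(-53) + 845×(16)
So 255×(-53) ≡ 5 (mod 845); multiply by 150: y ≡ -7950 (mod 169).
Smallest nonnegative: y = -7950 mod 169 = 162.

162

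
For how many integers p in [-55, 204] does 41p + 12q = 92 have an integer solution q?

gcd(41, 12) = 1  (41 = 3*12 + 5, 12 = 2*5 + 2, 5 = 2*2 + 1, 2 = 2*1).
Back-substituting, 41*(5) + 12*(-17) = 1.
Scale by 92: particular solution (460, -1564); reduce p mod 12: (4, -6).
General solution: p = 4 + 12t, q = -6 - 41t for integer t.
-55 ≤ 4 + 12t ≤ 204 gives t ∈ [-4, 16], which is 21 values.

21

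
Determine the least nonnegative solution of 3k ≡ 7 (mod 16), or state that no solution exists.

gcd(16, 3) = 1  (16 = 5×3 + 1, 3 = 3×1).
1 divides 7, so solutions exist.
Back-substituting, 3×(-5) + 16×(1) = 1.
So 3×(-5) ≡ 1 (mod 16); multiply by 7: k ≡ -35 (mod 16).
Smallest nonnegative: k = -35 mod 16 = 13.

13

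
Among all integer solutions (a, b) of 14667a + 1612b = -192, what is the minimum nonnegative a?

820

gcd(14667, 1612) = 1.
1 divides -192, so solutions exist.
By Bézout, 14667·(659) + 1612·(-5996) = 1.
Scale by -192/1 = -192: (a₀, b₀) = (-126528, 1151232).
General solution: a = -126528 + 1612t, b = 1151232 - 14667t for integer t.
a ≥ 0: smallest is -126528 mod 1612 = 820 (at t = 79), with b = -7461.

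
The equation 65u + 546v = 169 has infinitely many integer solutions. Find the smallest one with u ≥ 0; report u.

gcd(546, 65):
  546 = 8*65 + 26
  65 = 2*26 + 13
  26 = 2*13
so gcd(546, 65) = 13.
13 divides 169, so solutions exist.
Back-substitute for Bézout coefficients:
  13 = 65 - 2*26
  ... = 65*(17) + 546*(-2)
Scale by 169/13 = 13: (u₀, v₀) = (221, -26).
General solution: u = 221 + 42t, v = -26 - 5t for integer t.
u ≥ 0: smallest is 221 mod 42 = 11 (at t = -5), with v = -1.

11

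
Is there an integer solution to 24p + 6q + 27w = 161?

no

gcd(24, 6):
  24 = 4*6
so gcd(24, 6) = 6.
gcd(6, 27) = 3.
3 does not divide 161 (remainder 2), so no integer solutions.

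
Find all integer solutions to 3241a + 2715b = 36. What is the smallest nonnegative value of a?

2106

gcd(3241, 2715) = 1  (3241 = 1*2715 + 526, 2715 = 5*526 + 85, 526 = 6*85 + 16, 85 = 5*16 + 5, 16 = 3*5 + 1, 5 = 5*1).
1 divides 36, so solutions exist.
Back-substituting, 3241*(511) + 2715*(-610) = 1.
Scale by 36/1 = 36: (a₀, b₀) = (18396, -21960).
General solution: a = 18396 + 2715t, b = -21960 - 3241t for integer t.
a ≥ 0: smallest is 18396 mod 2715 = 2106 (at t = -6), with b = -2514.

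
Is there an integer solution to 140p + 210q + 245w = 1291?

no

gcd(210, 140) = 70  (210 = 1·140 + 70, 140 = 2·70).
gcd(70, 245) = 35.
35 does not divide 1291 (remainder 31), so no integer solutions.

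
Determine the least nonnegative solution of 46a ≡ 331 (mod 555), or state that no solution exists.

gcd(555, 46) = 1  (555 = 12×46 + 3, 46 = 15×3 + 1, 3 = 3×1).
1 divides 331, so solutions exist.
Back-substituting, 46×(181) + 555×(-15) = 1.
So 46×(181) ≡ 1 (mod 555); multiply by 331: a ≡ 59911 (mod 555).
Smallest nonnegative: a = 59911 mod 555 = 526.

526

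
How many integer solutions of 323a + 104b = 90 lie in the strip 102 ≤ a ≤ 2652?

gcd(323, 104) = 1.
By Bézout, 323×(19) + 104×(-59) = 1.
Particular solution: (46, -142).
General solution: a = 46 + 104t, b = -142 - 323t for integer t.
102 ≤ 46 + 104t ≤ 2652 gives t ∈ [1, 25], which is 25 values.

25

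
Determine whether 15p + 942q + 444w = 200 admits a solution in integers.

no

gcd(942, 15):
  942 = 62*15 + 12
  15 = 1*12 + 3
  12 = 4*3
so gcd(942, 15) = 3.
gcd(3, 444) = 3.
3 does not divide 200 (remainder 2), so no integer solutions.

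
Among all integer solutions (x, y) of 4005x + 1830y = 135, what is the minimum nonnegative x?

11

gcd(4005, 1830) = 15  (4005 = 2*1830 + 345, 1830 = 5*345 + 105, 345 = 3*105 + 30, 105 = 3*30 + 15, 30 = 2*15).
15 divides 135, so solutions exist.
Back-substituting, 4005*(-53) + 1830*(116) = 15.
Scale by 135/15 = 9: (x₀, y₀) = (-477, 1044).
General solution: x = -477 + 122t, y = 1044 - 267t for integer t.
x ≥ 0: smallest is -477 mod 122 = 11 (at t = 4), with y = -24.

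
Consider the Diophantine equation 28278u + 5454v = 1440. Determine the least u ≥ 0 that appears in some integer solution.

88

gcd(28278, 5454):
  28278 = 5×5454 + 1008
  5454 = 5×1008 + 414
  1008 = 2×414 + 180
  414 = 2×180 + 54
  180 = 3×54 + 18
  54 = 3×18
so gcd(28278, 5454) = 18.
18 divides 1440, so solutions exist.
Back-substitute for Bézout coefficients:
  18 = 180 - 3×54
  ... = 28278×(92) + 5454×(-477)
Scale by 1440/18 = 80: (u₀, v₀) = (7360, -38160).
General solution: u = 7360 + 303t, v = -38160 - 1571t for integer t.
u ≥ 0: smallest is 7360 mod 303 = 88 (at t = -24), with v = -456.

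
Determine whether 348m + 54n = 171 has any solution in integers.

gcd(348, 54) = 6  (348 = 6*54 + 24, 54 = 2*24 + 6, 24 = 4*6).
6 does not divide 171 (remainder 3), so no integer solutions.

no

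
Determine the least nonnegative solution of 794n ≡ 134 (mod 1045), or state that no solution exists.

gcd(1045, 794):
  1045 = 1×794 + 251
  794 = 3×251 + 41
  251 = 6×41 + 5
  41 = 8×5 + 1
  5 = 5×1
so gcd(1045, 794) = 1.
1 divides 134, so solutions exist.
Back-substitute for Bézout coefficients:
  1 = 41 - 8×5
  ... = 794×(204) + 1045×(-155)
So 794×(204) ≡ 1 (mod 1045); multiply by 134: n ≡ 27336 (mod 1045).
Smallest nonnegative: n = 27336 mod 1045 = 166.

166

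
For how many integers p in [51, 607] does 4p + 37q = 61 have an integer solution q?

15

gcd(37, 4) = 1.
By Bézout, 4·(-9) + 37·(1) = 1.
Particular solution: (6, 1).
General solution: p = 6 + 37t, q = 1 - 4t for integer t.
51 ≤ 6 + 37t ≤ 607 gives t ∈ [2, 16], which is 15 values.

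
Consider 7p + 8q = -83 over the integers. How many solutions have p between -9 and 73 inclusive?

10

gcd(8, 7) = 1  (8 = 1*7 + 1, 7 = 7*1).
Back-substituting, 7*(-1) + 8*(1) = 1.
Scale by -83: particular solution (83, -83); reduce p mod 8: (3, -13).
General solution: p = 3 + 8t, q = -13 - 7t for integer t.
-9 ≤ 3 + 8t ≤ 73 gives t ∈ [-1, 8], which is 10 values.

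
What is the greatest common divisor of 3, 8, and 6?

gcd(8, 3):
  8 = 2·3 + 2
  3 = 1·2 + 1
  2 = 2·1
so gcd(8, 3) = 1.
gcd(1, 6) = 1.

1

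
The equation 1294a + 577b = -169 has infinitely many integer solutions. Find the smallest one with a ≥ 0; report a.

gcd(1294, 577) = 1.
1 divides -169, so solutions exist.
By Bézout, 1294×(-136) + 577×(305) = 1.
Scale by -169/1 = -169: (a₀, b₀) = (22984, -51545).
General solution: a = 22984 + 577t, b = -51545 - 1294t for integer t.
a ≥ 0: smallest is 22984 mod 577 = 481 (at t = -39), with b = -1079.

481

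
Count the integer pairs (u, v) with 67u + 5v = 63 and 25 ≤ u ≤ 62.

7

gcd(67, 5) = 1  (67 = 13×5 + 2, 5 = 2×2 + 1, 2 = 2×1).
Back-substituting, 67×(-2) + 5×(27) = 1.
Scale by 63: particular solution (-126, 1701); reduce u mod 5: (4, -41).
General solution: u = 4 + 5t, v = -41 - 67t for integer t.
25 ≤ 4 + 5t ≤ 62 gives t ∈ [5, 11], which is 7 values.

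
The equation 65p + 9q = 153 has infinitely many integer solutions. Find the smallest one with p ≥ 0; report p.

gcd(65, 9) = 1  (65 = 7·9 + 2, 9 = 4·2 + 1, 2 = 2·1).
1 divides 153, so solutions exist.
Back-substituting, 65·(-4) + 9·(29) = 1.
Scale by 153/1 = 153: (p₀, q₀) = (-612, 4437).
General solution: p = -612 + 9t, q = 4437 - 65t for integer t.
p ≥ 0: smallest is -612 mod 9 = 0 (at t = 68), with q = 17.

0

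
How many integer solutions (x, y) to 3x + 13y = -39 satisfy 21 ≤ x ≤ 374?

27

gcd(13, 3):
  13 = 4*3 + 1
  3 = 3*1
so gcd(13, 3) = 1.
Back-substitute for Bézout coefficients:
  1 = 13 - 4*3
  ... = 3*(-4) + 13*(1)
Scale by -39: particular solution (156, -39); reduce x mod 13: (0, -3).
General solution: x = 0 + 13t, y = -3 - 3t for integer t.
21 ≤ 0 + 13t ≤ 374 gives t ∈ [2, 28], which is 27 values.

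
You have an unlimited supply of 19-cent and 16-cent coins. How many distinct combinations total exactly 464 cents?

Need nonnegative integers with 19j + 16k = 464.
gcd(19, 16) = 1, and 19·(-5) + 16·(6) = 1.
So (j₀, k₀) = (-2320, 2784); general j = -2320 + 16t, k = 2784 - 19t.
j ≥ 0 ⇒ t ≥ 145; k ≥ 0 ⇒ t ≤ 146. That's 2 values of t.

2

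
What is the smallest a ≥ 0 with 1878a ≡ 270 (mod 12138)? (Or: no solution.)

905

gcd(12138, 1878):
  12138 = 6×1878 + 870
  1878 = 2×870 + 138
  870 = 6×138 + 42
  138 = 3×42 + 12
  42 = 3×12 + 6
  12 = 2×6
so gcd(12138, 1878) = 6.
6 divides 270, so solutions exist.
Back-substitute for Bézout coefficients:
  6 = 42 - 3×12
  ... = 1878×(-879) + 12138×(136)
So 1878×(-879) ≡ 6 (mod 12138); multiply by 45: a ≡ -39555 (mod 2023).
Smallest nonnegative: a = -39555 mod 2023 = 905.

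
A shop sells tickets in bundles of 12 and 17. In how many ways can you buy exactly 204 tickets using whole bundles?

2

Need nonnegative integers with 12j + 17k = 204.
gcd(12, 17) = 1, and 12·(-7) + 17·(5) = 1.
So (j₀, k₀) = (-1428, 1020); general j = -1428 + 17t, k = 1020 - 12t.
j ≥ 0 ⇒ t ≥ 84; k ≥ 0 ⇒ t ≤ 85. That's 2 values of t.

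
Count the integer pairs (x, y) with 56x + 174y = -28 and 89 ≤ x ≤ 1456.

gcd(174, 56):
  174 = 3*56 + 6
  56 = 9*6 + 2
  6 = 3*2
so gcd(174, 56) = 2.
Back-substitute for Bézout coefficients:
  2 = 56 - 9*6
  ... = 56*(28) + 174*(-9)
Scale by -14: particular solution (-392, 126); reduce x mod 87: (43, -14).
General solution: x = 43 + 87t, y = -14 - 28t for integer t.
89 ≤ 43 + 87t ≤ 1456 gives t ∈ [1, 16], which is 16 values.

16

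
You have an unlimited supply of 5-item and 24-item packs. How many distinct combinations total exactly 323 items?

Need nonnegative integers with 5j + 24k = 323.
gcd(5, 24) = 1, and 5·(5) + 24·(-1) = 1.
So (j₀, k₀) = (1615, -323); general j = 1615 + 24t, k = -323 - 5t.
j ≥ 0 ⇒ t ≥ -67; k ≥ 0 ⇒ t ≤ -65. That's 3 values of t.

3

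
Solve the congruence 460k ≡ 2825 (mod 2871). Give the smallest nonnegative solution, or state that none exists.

gcd(2871, 460) = 1.
1 divides 2825, so solutions exist.
By Bézout, 460*(181) + 2871*(-29) = 1.
So 460*(181) ≡ 1 (mod 2871); multiply by 2825: k ≡ 511325 (mod 2871).
Smallest nonnegative: k = 511325 mod 2871 = 287.

287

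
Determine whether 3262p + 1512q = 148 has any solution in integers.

no

gcd(3262, 1512) = 14  (3262 = 2*1512 + 238, 1512 = 6*238 + 84, 238 = 2*84 + 70, 84 = 1*70 + 14, 70 = 5*14).
14 does not divide 148 (remainder 8), so no integer solutions.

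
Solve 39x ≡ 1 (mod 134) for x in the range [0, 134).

55

gcd(134, 39) = 1  (134 = 3·39 + 17, 39 = 2·17 + 5, 17 = 3·5 + 2, 5 = 2·2 + 1, 2 = 2·1).
Back-substituting, 39·(55) + 134·(-16) = 1.
So 39·55 ≡ 1 (mod 134), and 55 mod 134 = 55.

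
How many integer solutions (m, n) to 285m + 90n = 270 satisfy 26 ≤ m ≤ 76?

gcd(285, 90) = 15  (285 = 3×90 + 15, 90 = 6×15).
Back-substituting, 285×(1) + 90×(-3) = 15.
Scale by 18: particular solution (18, -54); reduce m mod 6: (0, 3).
General solution: m = 0 + 6t, n = 3 - 19t for integer t.
26 ≤ 0 + 6t ≤ 76 gives t ∈ [5, 12], which is 8 values.

8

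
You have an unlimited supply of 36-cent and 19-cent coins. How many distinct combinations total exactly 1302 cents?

Need nonnegative integers with 36j + 19k = 1302.
gcd(36, 19) = 1, and 36·(9) + 19·(-17) = 1.
So (j₀, k₀) = (11718, -22134); general j = 11718 + 19t, k = -22134 - 36t.
j ≥ 0 ⇒ t ≥ -616; k ≥ 0 ⇒ t ≤ -615. That's 2 values of t.

2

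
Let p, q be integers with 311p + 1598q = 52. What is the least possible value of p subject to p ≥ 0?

1146

gcd(1598, 311) = 1  (1598 = 5*311 + 43, 311 = 7*43 + 10, 43 = 4*10 + 3, 10 = 3*3 + 1, 3 = 3*1).
1 divides 52, so solutions exist.
Back-substituting, 311*(483) + 1598*(-94) = 1.
Scale by 52/1 = 52: (p₀, q₀) = (25116, -4888).
General solution: p = 25116 + 1598t, q = -4888 - 311t for integer t.
p ≥ 0: smallest is 25116 mod 1598 = 1146 (at t = -15), with q = -223.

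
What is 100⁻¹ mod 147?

25

gcd(147, 100) = 1.
By Bézout, 100×(25) + 147×(-17) = 1.
So 100×25 ≡ 1 (mod 147), and 25 mod 147 = 25.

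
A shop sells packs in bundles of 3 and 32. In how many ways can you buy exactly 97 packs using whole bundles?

1

Need nonnegative integers with 3j + 32k = 97.
gcd(3, 32) = 1, and 3·(11) + 32·(-1) = 1.
So (j₀, k₀) = (1067, -97); general j = 1067 + 32t, k = -97 - 3t.
j ≥ 0 ⇒ t ≥ -33; k ≥ 0 ⇒ t ≤ -33. That's 1 value of t.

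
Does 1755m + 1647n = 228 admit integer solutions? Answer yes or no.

no

gcd(1755, 1647) = 27  (1755 = 1·1647 + 108, 1647 = 15·108 + 27, 108 = 4·27).
27 does not divide 228 (remainder 12), so no integer solutions.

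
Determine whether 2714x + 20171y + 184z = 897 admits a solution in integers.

yes

gcd(20171, 2714) = 23  (20171 = 7*2714 + 1173, 2714 = 2*1173 + 368, 1173 = 3*368 + 69, 368 = 5*69 + 23, 69 = 3*23).
gcd(23, 184) = 23.
23 divides 897, so integer solutions exist.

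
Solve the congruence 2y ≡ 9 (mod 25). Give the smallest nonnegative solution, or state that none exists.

17

gcd(25, 2) = 1  (25 = 12·2 + 1, 2 = 2·1).
1 divides 9, so solutions exist.
Back-substituting, 2·(-12) + 25·(1) = 1.
So 2·(-12) ≡ 1 (mod 25); multiply by 9: y ≡ -108 (mod 25).
Smallest nonnegative: y = -108 mod 25 = 17.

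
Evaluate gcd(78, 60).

gcd(78, 60):
  78 = 1·60 + 18
  60 = 3·18 + 6
  18 = 3·6
so gcd(78, 60) = 6.

6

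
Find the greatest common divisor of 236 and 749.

1

gcd(749, 236):
  749 = 3×236 + 41
  236 = 5×41 + 31
  41 = 1×31 + 10
  31 = 3×10 + 1
  10 = 10×1
so gcd(749, 236) = 1.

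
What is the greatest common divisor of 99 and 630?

9

gcd(630, 99) = 9  (630 = 6·99 + 36, 99 = 2·36 + 27, 36 = 1·27 + 9, 27 = 3·9).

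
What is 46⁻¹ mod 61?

gcd(61, 46) = 1  (61 = 1·46 + 15, 46 = 3·15 + 1, 15 = 15·1).
Back-substituting, 46·(4) + 61·(-3) = 1.
So 46·4 ≡ 1 (mod 61), and 4 mod 61 = 4.

4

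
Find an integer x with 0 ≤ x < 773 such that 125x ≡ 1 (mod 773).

gcd(773, 125) = 1.
By Bézout, 125·(235) + 773·(-38) = 1.
So 125·235 ≡ 1 (mod 773), and 235 mod 773 = 235.

235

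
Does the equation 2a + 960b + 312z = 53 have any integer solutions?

no

gcd(960, 2):
  960 = 480·2
so gcd(960, 2) = 2.
gcd(2, 312) = 2.
2 does not divide 53 (remainder 1), so no integer solutions.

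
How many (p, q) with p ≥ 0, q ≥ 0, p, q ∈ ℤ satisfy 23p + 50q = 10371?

9

gcd(50, 23):
  50 = 2×23 + 4
  23 = 5×4 + 3
  4 = 1×3 + 1
  3 = 3×1
so gcd(50, 23) = 1.
Back-substitute for Bézout coefficients:
  1 = 4 - 1×3
  ... = 23×(-13) + 50×(6)
Scale by 10371: one solution is (-134823, 62226). Reduce p mod 50: (27, 195).
General: p = 27 + 50t, q = 195 - 23t.
p ≥ 0 ⇒ t ≥ 0; q ≥ 0 ⇒ t ≤ 8. So t ∈ [0, 8]: 9 solutions.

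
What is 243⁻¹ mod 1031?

297

gcd(1031, 243):
  1031 = 4*243 + 59
  243 = 4*59 + 7
  59 = 8*7 + 3
  7 = 2*3 + 1
  3 = 3*1
so gcd(1031, 243) = 1.
Back-substitute for Bézout coefficients:
  1 = 7 - 2*3
  ... = 243*(297) + 1031*(-70)
So 243*297 ≡ 1 (mod 1031), and 297 mod 1031 = 297.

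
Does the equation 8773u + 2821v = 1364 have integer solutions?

yes

gcd(8773, 2821) = 31.
31 divides 1364, so integer solutions exist.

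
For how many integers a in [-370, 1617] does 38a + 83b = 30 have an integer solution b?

gcd(83, 38) = 1  (83 = 2*38 + 7, 38 = 5*7 + 3, 7 = 2*3 + 1, 3 = 3*1).
Back-substituting, 38*(-24) + 83*(11) = 1.
Scale by 30: particular solution (-720, 330); reduce a mod 83: (27, -12).
General solution: a = 27 + 83t, b = -12 - 38t for integer t.
-370 ≤ 27 + 83t ≤ 1617 gives t ∈ [-4, 19], which is 24 values.

24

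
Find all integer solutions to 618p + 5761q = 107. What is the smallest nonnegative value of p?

gcd(5761, 618) = 1  (5761 = 9×618 + 199, 618 = 3×199 + 21, 199 = 9×21 + 10, 21 = 2×10 + 1, 10 = 10×1).
1 divides 107, so solutions exist.
Back-substituting, 618×(550) + 5761×(-59) = 1.
Scale by 107/1 = 107: (p₀, q₀) = (58850, -6313).
General solution: p = 58850 + 5761t, q = -6313 - 618t for integer t.
p ≥ 0: smallest is 58850 mod 5761 = 1240 (at t = -10), with q = -133.

1240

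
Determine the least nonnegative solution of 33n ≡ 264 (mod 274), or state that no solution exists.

8

gcd(274, 33) = 1  (274 = 8×33 + 10, 33 = 3×10 + 3, 10 = 3×3 + 1, 3 = 3×1).
1 divides 264, so solutions exist.
Back-substituting, 33×(-83) + 274×(10) = 1.
So 33×(-83) ≡ 1 (mod 274); multiply by 264: n ≡ -21912 (mod 274).
Smallest nonnegative: n = -21912 mod 274 = 8.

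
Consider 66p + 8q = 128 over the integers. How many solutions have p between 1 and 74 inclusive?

18

gcd(66, 8) = 2.
By Bézout, 66·(1) + 8·(-8) = 2.
Particular solution: (0, 16).
General solution: p = 0 + 4t, q = 16 - 33t for integer t.
1 ≤ 0 + 4t ≤ 74 gives t ∈ [1, 18], which is 18 values.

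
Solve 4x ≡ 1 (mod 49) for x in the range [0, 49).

gcd(49, 4) = 1  (49 = 12·4 + 1, 4 = 4·1).
Back-substituting, 4·(-12) + 49·(1) = 1.
So 4·-12 ≡ 1 (mod 49), and -12 mod 49 = 37.

37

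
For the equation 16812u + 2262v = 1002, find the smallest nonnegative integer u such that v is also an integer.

gcd(16812, 2262):
  16812 = 7*2262 + 978
  2262 = 2*978 + 306
  978 = 3*306 + 60
  306 = 5*60 + 6
  60 = 10*6
so gcd(16812, 2262) = 6.
6 divides 1002, so solutions exist.
Back-substitute for Bézout coefficients:
  6 = 306 - 5*60
  ... = 16812*(-37) + 2262*(275)
Scale by 1002/6 = 167: (u₀, v₀) = (-6179, 45925).
General solution: u = -6179 + 377t, v = 45925 - 2802t for integer t.
u ≥ 0: smallest is -6179 mod 377 = 230 (at t = 17), with v = -1709.

230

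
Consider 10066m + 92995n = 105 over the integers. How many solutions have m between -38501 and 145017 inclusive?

gcd(92995, 10066) = 7  (92995 = 9*10066 + 2401, 10066 = 4*2401 + 462, 2401 = 5*462 + 91, 462 = 5*91 + 7, 91 = 13*7).
Back-substituting, 10066*(1007) + 92995*(-109) = 7.
Scale by 15: particular solution (15105, -1635); reduce m mod 13285: (1820, -197).
General solution: m = 1820 + 13285t, n = -197 - 1438t for integer t.
-38501 ≤ 1820 + 13285t ≤ 145017 gives t ∈ [-3, 10], which is 14 values.

14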